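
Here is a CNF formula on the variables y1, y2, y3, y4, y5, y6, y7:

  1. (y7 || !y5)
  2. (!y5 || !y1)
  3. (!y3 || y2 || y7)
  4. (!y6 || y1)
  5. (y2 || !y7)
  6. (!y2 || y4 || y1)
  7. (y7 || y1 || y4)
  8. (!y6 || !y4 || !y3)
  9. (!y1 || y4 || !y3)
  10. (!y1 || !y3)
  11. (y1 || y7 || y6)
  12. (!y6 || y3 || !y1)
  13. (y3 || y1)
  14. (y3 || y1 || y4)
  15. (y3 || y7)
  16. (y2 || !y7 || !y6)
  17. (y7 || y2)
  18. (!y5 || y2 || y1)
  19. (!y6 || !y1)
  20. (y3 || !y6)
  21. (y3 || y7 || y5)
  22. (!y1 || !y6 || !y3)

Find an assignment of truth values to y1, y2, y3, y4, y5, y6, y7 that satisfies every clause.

y1=F, y2=T, y3=T, y4=T, y5=T, y6=F, y7=T

Branch on y1: take y1 = False.
  then y6 is forced to False.
  then y7 is forced to True.
  then y2 is forced to True.
  then y4 is forced to True.
  then y3 is forced to True.
y5 is now unconstrained; take y5 = True.
Every clause has at least one true literal under this assignment.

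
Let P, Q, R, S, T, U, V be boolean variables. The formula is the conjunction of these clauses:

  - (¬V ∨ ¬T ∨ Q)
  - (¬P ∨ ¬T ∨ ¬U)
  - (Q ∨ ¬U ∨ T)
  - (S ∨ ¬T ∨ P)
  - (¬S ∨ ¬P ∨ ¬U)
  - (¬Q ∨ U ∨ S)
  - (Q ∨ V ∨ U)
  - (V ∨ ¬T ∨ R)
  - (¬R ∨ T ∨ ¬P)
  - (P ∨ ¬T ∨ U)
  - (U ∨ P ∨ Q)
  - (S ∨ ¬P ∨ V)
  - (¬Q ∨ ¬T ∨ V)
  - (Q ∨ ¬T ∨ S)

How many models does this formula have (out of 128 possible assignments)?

22

Case analysis on T and P:
  T=T, P=T: remaining (Q,R,S,U,V) ∈ {(T,F,T,F,T); (T,T,T,F,T)} — 2.
  T=T, P=F: remaining (Q,R,S,U,V) ∈ {(F,T,T,T,F); (T,F,T,T,T); (T,T,T,T,T)} — 3.
  T=F, P=T: 5 of the 32 assignments to (Q,R,S,U,V) work.
  T=F, P=F: R, V free; 3 ways for (Q,S,U) × 2^2 = 12.
Total: 2 + 3 + 5 + 12 = 22.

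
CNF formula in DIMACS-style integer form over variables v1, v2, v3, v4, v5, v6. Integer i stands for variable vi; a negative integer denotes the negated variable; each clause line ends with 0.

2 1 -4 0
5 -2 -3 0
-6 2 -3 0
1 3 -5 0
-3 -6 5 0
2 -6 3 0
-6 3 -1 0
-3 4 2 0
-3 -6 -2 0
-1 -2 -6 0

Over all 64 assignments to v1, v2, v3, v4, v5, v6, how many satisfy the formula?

Case analysis on v3 and v2:
  v3=1, v2=1: remaining (v1,v4,v5,v6) ∈ {(0,0,1,0); (0,1,1,0); (1,0,1,0); (1,1,1,0)} — 4.
  v3=1, v2=0: remaining (v1,v4,v5,v6) ∈ {(1,1,0,0); (1,1,1,0)} — 2.
  v3=0, v2=1: v4 free; 4 ways for (v1,v5,v6) × 2^1 = 8.
  v3=0, v2=0: 5 of the 16 assignments to (v1,v4,v5,v6) work.
Total: 4 + 2 + 8 + 5 = 19.

19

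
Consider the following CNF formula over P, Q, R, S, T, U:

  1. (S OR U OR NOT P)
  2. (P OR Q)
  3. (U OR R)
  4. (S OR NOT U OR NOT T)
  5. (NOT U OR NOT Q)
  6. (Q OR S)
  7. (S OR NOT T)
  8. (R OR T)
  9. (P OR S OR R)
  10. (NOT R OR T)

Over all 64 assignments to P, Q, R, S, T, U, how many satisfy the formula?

Satisfying assignments:
  P=0 Q=1 R=1 S=1 T=1 U=0
  P=1 Q=0 R=0 S=1 T=1 U=1
  P=1 Q=0 R=1 S=1 T=1 U=0
  P=1 Q=0 R=1 S=1 T=1 U=1
  P=1 Q=1 R=1 S=1 T=1 U=0
That's 5 in total.

5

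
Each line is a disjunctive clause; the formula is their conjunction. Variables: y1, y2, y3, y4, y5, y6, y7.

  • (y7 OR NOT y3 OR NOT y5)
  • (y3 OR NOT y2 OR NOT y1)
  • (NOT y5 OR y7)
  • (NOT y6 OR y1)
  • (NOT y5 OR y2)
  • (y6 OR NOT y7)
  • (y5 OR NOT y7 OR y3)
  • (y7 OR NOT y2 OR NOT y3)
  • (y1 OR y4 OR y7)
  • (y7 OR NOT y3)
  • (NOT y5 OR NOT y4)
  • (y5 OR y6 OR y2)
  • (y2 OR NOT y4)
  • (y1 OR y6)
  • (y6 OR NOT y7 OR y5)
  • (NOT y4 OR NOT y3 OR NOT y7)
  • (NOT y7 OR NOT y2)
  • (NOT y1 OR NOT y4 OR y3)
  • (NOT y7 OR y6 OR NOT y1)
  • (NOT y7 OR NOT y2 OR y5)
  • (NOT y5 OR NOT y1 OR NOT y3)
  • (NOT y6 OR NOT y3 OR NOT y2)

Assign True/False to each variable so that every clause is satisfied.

y1=1, y2=0, y3=1, y4=0, y5=0, y6=1, y7=1

Try y1 = True.
For the remaining variables, y2 = False, y3 = True, y4 = False, y5 = False, y6 = True, y7 = True works.
Check each clause:
  1. (NOT y5 OR y7 OR NOT y3) — NOT y5 is true.
  2. (y3 OR NOT y1 OR NOT y2) — y3 is true.
  3. (y7 OR NOT y5) — NOT y5 is true.
  4. (NOT y6 OR y1) — y1 is true.
  5. (y2 OR NOT y5) — NOT y5 is true.
  6. (y6 OR NOT y7) — y6 is true.
  7. (NOT y7 OR y5 OR y3) — y3 is true.
  8. (y7 OR NOT y2 OR NOT y3) — NOT y2 is true.
  9. (y1 OR y7 OR y4) — y1 is true.
  10. (y7 OR NOT y3) — y7 is true.
  11. (NOT y5 OR NOT y4) — NOT y5 is true.
  12. (y5 OR y2 OR y6) — y6 is true.
  13. (y2 OR NOT y4) — NOT y4 is true.
  14. (y6 OR y1) — y1 is true.
  15. (y6 OR NOT y7 OR y5) — y6 is true.
  16. (NOT y4 OR NOT y7 OR NOT y3) — NOT y4 is true.
  17. (NOT y2 OR NOT y7) — NOT y2 is true.
  18. (NOT y4 OR NOT y1 OR y3) — y3 is true.
  19. (NOT y7 OR y6 OR NOT y1) — y6 is true.
  20. (NOT y2 OR y5 OR NOT y7) — NOT y2 is true.
  21. (NOT y1 OR NOT y3 OR NOT y5) — NOT y5 is true.
  22. (NOT y6 OR NOT y3 OR NOT y2) — NOT y2 is true.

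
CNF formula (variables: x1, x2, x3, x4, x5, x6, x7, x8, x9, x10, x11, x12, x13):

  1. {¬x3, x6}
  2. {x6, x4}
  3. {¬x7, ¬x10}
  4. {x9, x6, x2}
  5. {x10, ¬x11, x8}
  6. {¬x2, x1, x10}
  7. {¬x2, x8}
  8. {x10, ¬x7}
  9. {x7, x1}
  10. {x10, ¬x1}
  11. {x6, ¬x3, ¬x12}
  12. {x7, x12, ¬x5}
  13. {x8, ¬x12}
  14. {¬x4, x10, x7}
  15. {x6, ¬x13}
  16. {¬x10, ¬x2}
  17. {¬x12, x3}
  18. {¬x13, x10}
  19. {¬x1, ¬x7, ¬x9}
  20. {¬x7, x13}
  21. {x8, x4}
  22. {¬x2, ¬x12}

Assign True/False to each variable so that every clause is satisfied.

x1 = T, x2 = F, x3 = T, x4 = T, x5 = F, x6 = T, x7 = F, x8 = F, x9 = T, x10 = T, x11 = T, x12 = F, x13 = F

Check each clause:
  1. {¬x3, x6} — x6 is true.
  2. {x4, x6} — x4 is true.
  3. {¬x10, ¬x7} — ¬x7 is true.
  4. {x2, x6, x9} — x9 is true.
  5. {x10, ¬x11, x8} — x10 is true.
  6. {x1, ¬x2, x10} — x1 is true.
  7. {¬x2, x8} — ¬x2 is true.
  8. {x10, ¬x7} — ¬x7 is true.
  9. {x1, x7} — x1 is true.
  10. {x10, ¬x1} — x10 is true.
  11. {¬x12, ¬x3, x6} — ¬x12 is true.
  12. {x12, ¬x5, x7} — ¬x5 is true.
  13. {¬x12, x8} — ¬x12 is true.
  14. {x7, x10, ¬x4} — x10 is true.
  15. {x6, ¬x13} — ¬x13 is true.
  16. {¬x2, ¬x10} — ¬x2 is true.
  17. {x3, ¬x12} — x3 is true.
  18. {¬x13, x10} — x10 is true.
  19. {¬x9, ¬x7, ¬x1} — ¬x7 is true.
  20. {x13, ¬x7} — ¬x7 is true.
  21. {x4, x8} — x4 is true.
  22. {¬x12, ¬x2} — ¬x12 is true.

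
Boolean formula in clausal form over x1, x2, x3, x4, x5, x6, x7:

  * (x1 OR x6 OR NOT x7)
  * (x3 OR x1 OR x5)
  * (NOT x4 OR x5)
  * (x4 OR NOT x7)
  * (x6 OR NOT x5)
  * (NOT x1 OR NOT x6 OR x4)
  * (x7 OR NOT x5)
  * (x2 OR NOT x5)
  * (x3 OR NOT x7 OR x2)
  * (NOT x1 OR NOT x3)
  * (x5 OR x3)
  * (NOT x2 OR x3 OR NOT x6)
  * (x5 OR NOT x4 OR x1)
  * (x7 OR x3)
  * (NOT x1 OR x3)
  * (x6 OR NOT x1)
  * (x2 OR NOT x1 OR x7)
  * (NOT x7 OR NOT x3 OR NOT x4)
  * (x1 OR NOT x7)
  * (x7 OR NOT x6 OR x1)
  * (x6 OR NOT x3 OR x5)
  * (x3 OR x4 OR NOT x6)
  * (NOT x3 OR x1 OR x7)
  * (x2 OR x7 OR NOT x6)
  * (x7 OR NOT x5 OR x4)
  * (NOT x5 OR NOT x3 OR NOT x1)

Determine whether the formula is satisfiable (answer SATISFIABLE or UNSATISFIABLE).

UNSATISFIABLE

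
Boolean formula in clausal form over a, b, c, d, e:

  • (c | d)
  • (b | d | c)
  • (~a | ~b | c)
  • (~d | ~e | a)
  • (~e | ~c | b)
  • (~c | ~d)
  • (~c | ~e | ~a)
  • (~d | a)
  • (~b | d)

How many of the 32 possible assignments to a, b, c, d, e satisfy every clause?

The models are:
  a=F b=F c=T d=F e=F
  a=T b=F c=F d=T e=F
  a=T b=F c=F d=T e=T
  a=T b=F c=T d=F e=F
Count: 4.

4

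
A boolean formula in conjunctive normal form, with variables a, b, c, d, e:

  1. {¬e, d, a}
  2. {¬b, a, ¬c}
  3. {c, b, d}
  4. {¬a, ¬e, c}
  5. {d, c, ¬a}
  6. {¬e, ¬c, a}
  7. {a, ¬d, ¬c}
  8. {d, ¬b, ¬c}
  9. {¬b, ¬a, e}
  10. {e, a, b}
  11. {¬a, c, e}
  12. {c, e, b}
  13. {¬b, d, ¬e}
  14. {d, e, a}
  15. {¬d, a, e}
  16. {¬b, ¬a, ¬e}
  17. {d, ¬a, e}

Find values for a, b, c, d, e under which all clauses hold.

a = True, b = False, c = True, d = True, e = True

Check each clause:
  1. {a, d, ¬e} — a is true.
  2. {¬b, ¬c, a} — a is true.
  3. {d, b, c} — c is true.
  4. {¬e, c, ¬a} — c is true.
  5. {d, ¬a, c} — c is true.
  6. {¬e, a, ¬c} — a is true.
  7. {¬c, a, ¬d} — a is true.
  8. {¬c, ¬b, d} — d is true.
  9. {¬b, e, ¬a} — e is true.
  10. {e, a, b} — a is true.
  11. {c, e, ¬a} — c is true.
  12. {c, b, e} — c is true.
  13. {¬e, ¬b, d} — d is true.
  14. {d, a, e} — a is true.
  15. {a, e, ¬d} — a is true.
  16. {¬a, ¬b, ¬e} — ¬b is true.
  17. {¬a, d, e} — d is true.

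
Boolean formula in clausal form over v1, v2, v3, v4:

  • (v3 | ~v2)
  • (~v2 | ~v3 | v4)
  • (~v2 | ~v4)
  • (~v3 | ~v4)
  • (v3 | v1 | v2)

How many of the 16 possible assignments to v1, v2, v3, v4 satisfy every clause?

4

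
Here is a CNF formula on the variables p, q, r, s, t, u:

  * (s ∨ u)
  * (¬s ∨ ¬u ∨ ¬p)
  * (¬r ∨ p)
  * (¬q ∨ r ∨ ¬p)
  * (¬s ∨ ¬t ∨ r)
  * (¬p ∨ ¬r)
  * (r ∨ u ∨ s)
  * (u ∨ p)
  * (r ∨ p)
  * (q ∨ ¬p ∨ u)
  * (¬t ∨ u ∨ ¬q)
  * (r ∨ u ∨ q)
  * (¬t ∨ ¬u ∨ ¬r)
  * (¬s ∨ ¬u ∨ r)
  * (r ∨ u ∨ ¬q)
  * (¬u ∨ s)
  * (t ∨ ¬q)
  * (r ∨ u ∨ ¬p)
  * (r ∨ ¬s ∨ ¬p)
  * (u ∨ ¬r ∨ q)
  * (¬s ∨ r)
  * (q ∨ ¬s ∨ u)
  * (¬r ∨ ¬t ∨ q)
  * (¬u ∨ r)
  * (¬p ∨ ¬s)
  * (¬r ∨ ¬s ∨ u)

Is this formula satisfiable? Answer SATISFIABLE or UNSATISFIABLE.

UNSATISFIABLE

r = True:
  propagation gives p=True; an empty clause results — contradiction.
r = False:
  propagation gives p=True, q=False, u=True; an empty clause results — contradiction.
Every branch closes, so no satisfying assignment exists.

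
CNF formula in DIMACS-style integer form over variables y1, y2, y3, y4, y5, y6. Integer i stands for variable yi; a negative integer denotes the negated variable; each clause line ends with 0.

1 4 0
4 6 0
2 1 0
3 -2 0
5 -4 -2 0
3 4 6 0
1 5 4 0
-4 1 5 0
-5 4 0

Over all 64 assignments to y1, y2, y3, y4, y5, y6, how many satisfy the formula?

15

Case analysis on y4 and y1:
  y4=1, y1=1: y6 free; 5 ways for (y2,y3,y5) × 2^1 = 10.
  y4=1, y1=0: remaining (y2,y3,y5,y6) ∈ {(1,1,1,0); (1,1,1,1)} — 2.
  y4=0, y1=1: remaining (y2,y3,y5,y6) ∈ {(0,0,0,1); (0,1,0,1); (1,1,0,1)} — 3.
  y4=0, y1=0: a clause becomes empty — 0.
Total: 10 + 2 + 3 + 0 = 15.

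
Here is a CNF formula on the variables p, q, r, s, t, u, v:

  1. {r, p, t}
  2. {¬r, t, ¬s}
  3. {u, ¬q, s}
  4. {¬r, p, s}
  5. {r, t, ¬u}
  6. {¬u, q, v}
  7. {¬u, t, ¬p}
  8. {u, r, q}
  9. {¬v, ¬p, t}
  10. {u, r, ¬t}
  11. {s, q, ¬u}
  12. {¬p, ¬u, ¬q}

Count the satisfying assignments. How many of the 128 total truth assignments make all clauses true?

Split on u, then r.
  u=T, r=T: remaining (p,q,s,t,v) ∈ {(F,F,T,T,T); (F,T,T,T,F); (F,T,T,T,T); (T,F,T,T,T)} — 4.
  u=T, r=F: 6 of the 32 assignments to (p,q,s,t,v) work.
  u=F, r=T: 11 of the 32 assignments to (p,q,s,t,v) work.
  u=F, r=F: remaining (p,q,s,t,v) ∈ {(T,T,T,F,F)} — 1.
Total: 4 + 6 + 11 + 1 = 22.

22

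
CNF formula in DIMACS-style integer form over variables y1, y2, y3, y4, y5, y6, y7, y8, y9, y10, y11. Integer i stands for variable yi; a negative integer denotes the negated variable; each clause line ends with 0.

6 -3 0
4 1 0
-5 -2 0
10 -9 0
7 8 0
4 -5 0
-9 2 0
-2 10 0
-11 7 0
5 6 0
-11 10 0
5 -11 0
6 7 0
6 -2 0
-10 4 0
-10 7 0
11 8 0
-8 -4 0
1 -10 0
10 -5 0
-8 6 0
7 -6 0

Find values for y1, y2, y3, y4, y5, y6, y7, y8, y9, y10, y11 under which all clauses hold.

Pure literal: y1 appears only positively; assign y1 = True.
y3 occurs only negated in the remaining clauses — set y3 = False.
Try y2 = False.
  then y9 is forced to False.
Branch on y4: take y4 = False.
  then y5 is forced to False.
  then y6 is forced to True.
  then y11 is forced to False.
  then y10 is forced to False.
  then y8 is forced to True.
  then y7 is forced to True.
Check each clause:
  1. (y6 ∨ ¬y3) — ¬y3 is true.
  2. (y1 ∨ y4) — y1 is true.
  3. (¬y5 ∨ ¬y2) — ¬y5 is true.
  4. (y10 ∨ ¬y9) — ¬y9 is true.
  5. (y8 ∨ y7) — y8 is true.
  6. (y4 ∨ ¬y5) — ¬y5 is true.
  7. (¬y9 ∨ y2) — ¬y9 is true.
  8. (¬y2 ∨ y10) — ¬y2 is true.
  9. (¬y11 ∨ y7) — ¬y11 is true.
  10. (y6 ∨ y5) — y6 is true.
  11. (y10 ∨ ¬y11) — ¬y11 is true.
  12. (¬y11 ∨ y5) — ¬y11 is true.
  13. (y6 ∨ y7) — y6 is true.
  14. (y6 ∨ ¬y2) — ¬y2 is true.
  15. (y4 ∨ ¬y10) — ¬y10 is true.
  16. (¬y10 ∨ y7) — ¬y10 is true.
  17. (y11 ∨ y8) — y8 is true.
  18. (¬y8 ∨ ¬y4) — ¬y4 is true.
  19. (y1 ∨ ¬y10) — y1 is true.
  20. (y10 ∨ ¬y5) — ¬y5 is true.
  21. (y6 ∨ ¬y8) — y6 is true.
  22. (y7 ∨ ¬y6) — y7 is true.

y1 = True, y2 = False, y3 = False, y4 = False, y5 = False, y6 = True, y7 = True, y8 = True, y9 = False, y10 = False, y11 = False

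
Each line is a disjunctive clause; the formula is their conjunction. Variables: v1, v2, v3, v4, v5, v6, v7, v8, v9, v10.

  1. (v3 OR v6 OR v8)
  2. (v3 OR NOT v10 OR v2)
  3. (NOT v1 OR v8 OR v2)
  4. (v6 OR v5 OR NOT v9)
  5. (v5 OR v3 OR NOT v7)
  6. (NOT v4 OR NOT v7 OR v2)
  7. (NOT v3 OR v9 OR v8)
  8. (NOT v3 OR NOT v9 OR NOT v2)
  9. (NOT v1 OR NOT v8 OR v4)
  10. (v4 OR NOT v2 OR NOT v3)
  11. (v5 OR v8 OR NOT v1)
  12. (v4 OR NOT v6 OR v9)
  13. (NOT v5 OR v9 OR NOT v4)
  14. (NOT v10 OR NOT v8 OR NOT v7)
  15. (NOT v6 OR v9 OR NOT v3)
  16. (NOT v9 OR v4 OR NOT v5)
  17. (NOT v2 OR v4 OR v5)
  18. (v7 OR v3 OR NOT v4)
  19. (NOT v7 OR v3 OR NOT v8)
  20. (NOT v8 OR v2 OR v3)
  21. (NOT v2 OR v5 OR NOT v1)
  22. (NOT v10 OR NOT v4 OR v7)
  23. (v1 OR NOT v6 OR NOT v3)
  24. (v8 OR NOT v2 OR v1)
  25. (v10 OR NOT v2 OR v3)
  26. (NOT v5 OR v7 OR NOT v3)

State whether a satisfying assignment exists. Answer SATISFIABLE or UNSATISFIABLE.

Try v1 = True.
The remaining clauses are satisfied by v2 = False, v3 = True, v4 = True, v5 = False, v6 = False, v7 = False, v8 = True, v9 = False, v10 = False.
So v1 = 1, v2 = 0, v3 = 1, v4 = 1, v5 = 0, v6 = 0, v7 = 0, v8 = 1, v9 = 0, v10 = 0 is a satisfying assignment.

SATISFIABLE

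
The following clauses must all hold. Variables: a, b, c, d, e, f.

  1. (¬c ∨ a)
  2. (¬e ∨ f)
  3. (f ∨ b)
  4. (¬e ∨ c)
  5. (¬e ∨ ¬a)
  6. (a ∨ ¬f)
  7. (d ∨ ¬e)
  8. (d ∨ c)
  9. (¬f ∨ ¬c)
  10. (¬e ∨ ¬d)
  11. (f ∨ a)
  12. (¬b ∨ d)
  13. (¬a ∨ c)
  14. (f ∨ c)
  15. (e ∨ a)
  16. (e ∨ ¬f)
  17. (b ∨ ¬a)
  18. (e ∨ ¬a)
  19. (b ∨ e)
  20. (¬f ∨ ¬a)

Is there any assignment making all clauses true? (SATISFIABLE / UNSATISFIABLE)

a = True:
  propagation gives e=False; an empty clause results — contradiction.
a = False:
  propagation gives c=False, e=False; an empty clause results — contradiction.
Every branch closes, so no satisfying assignment exists.

UNSATISFIABLE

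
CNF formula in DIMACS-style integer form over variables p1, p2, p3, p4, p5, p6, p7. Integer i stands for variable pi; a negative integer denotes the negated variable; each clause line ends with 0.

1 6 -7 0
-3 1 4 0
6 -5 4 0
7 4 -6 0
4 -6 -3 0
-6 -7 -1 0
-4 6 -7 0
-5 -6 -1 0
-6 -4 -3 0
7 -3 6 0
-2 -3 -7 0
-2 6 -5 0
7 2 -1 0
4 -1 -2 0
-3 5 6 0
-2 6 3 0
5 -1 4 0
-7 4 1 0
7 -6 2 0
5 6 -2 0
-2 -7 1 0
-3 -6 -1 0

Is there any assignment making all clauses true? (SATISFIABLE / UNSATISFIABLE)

SATISFIABLE

Try p1 = False.
For the remaining variables, p2 = False, p3 = False, p4 = True, p5 = True, p6 = True, p7 = True works.
Every clause has at least one true literal under this assignment.
So p1=F  p2=F  p3=F  p4=T  p5=T  p6=T  p7=T is a satisfying assignment.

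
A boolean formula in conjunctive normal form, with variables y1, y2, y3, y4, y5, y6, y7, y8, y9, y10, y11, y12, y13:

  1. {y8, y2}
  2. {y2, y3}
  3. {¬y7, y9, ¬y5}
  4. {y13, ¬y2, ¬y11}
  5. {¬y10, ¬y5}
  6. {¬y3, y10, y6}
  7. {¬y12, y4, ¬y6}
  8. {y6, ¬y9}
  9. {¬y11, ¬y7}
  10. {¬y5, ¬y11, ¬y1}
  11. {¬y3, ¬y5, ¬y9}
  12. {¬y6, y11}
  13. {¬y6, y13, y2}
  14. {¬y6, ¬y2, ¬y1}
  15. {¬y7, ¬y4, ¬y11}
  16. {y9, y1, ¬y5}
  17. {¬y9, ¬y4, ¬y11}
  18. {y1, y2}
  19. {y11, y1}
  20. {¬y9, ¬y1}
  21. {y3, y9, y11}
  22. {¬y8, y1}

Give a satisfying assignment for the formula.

Pure literal: y5 appears only negated; assign y5 = False.
Pure literal: y7 appears only negated; assign y7 = False.
Branch on y1: take y1 = True.
  then y9 is forced to False.
Try y2 = True.
  then y6 is forced to False.
Branch on y3: take y3 = False.
  then y11 is forced to True.
  then y13 is forced to True.
y4, y8, y10, y12 are now unconstrained; take y4 = False, y8 = True, y10 = True, y12 = True.
Every clause has at least one true literal under this assignment.

y1=T, y2=T, y3=F, y4=F, y5=F, y6=F, y7=F, y8=T, y9=F, y10=T, y11=T, y12=T, y13=T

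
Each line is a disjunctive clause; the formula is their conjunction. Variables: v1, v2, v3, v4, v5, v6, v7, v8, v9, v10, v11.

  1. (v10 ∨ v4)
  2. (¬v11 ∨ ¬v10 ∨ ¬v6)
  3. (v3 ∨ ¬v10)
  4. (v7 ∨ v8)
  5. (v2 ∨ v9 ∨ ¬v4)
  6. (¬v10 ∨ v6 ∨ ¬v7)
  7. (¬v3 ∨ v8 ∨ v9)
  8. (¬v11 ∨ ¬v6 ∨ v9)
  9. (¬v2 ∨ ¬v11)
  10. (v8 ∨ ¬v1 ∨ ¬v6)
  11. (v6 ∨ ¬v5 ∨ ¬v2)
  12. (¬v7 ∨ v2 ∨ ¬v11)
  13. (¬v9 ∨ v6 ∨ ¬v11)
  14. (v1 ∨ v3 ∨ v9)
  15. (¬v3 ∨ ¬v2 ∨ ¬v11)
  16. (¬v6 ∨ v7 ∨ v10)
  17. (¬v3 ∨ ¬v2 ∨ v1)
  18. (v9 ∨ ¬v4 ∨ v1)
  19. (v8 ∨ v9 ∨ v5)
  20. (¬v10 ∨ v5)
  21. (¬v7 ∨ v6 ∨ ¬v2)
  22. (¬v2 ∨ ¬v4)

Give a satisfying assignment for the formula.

v1=F, v2=F, v3=F, v4=T, v5=F, v6=F, v7=F, v8=T, v9=T, v10=F, v11=F

Pure literal: v8 appears only positively; assign v8 = True.
v11 occurs only negated in the remaining clauses — set v11 = False.
Branch on v1: take v1 = False.
The remaining clauses are satisfied by v2 = False, v3 = False, v4 = True, v5 = False, v6 = False, v7 = False, v9 = True, v10 = False.
Every clause has at least one true literal under this assignment.
Check each clause:
  1. (v10 ∨ v4) — v4 is true.
  2. (¬v11 ∨ ¬v6 ∨ ¬v10) — ¬v6 is true.
  3. (v3 ∨ ¬v10) — ¬v10 is true.
  4. (v7 ∨ v8) — v8 is true.
  5. (v2 ∨ ¬v4 ∨ v9) — v9 is true.
  6. (v6 ∨ ¬v10 ∨ ¬v7) — ¬v7 is true.
  7. (v9 ∨ v8 ∨ ¬v3) — v8 is true.
  8. (¬v11 ∨ v9 ∨ ¬v6) — v9 is true.
  9. (¬v11 ∨ ¬v2) — ¬v11 is true.
  10. (v8 ∨ ¬v1 ∨ ¬v6) — v8 is true.
  11. (¬v5 ∨ ¬v2 ∨ v6) — ¬v5 is true.
  12. (v2 ∨ ¬v7 ∨ ¬v11) — ¬v7 is true.
  13. (v6 ∨ ¬v11 ∨ ¬v9) — ¬v11 is true.
  14. (v3 ∨ v1 ∨ v9) — v9 is true.
  15. (¬v3 ∨ ¬v2 ∨ ¬v11) — ¬v3 is true.
  16. (v10 ∨ v7 ∨ ¬v6) — ¬v6 is true.
  17. (v1 ∨ ¬v2 ∨ ¬v3) — ¬v3 is true.
  18. (v1 ∨ v9 ∨ ¬v4) — v9 is true.
  19. (v5 ∨ v8 ∨ v9) — v8 is true.
  20. (v5 ∨ ¬v10) — ¬v10 is true.
  21. (¬v2 ∨ ¬v7 ∨ v6) — ¬v7 is true.
  22. (¬v2 ∨ ¬v4) — ¬v2 is true.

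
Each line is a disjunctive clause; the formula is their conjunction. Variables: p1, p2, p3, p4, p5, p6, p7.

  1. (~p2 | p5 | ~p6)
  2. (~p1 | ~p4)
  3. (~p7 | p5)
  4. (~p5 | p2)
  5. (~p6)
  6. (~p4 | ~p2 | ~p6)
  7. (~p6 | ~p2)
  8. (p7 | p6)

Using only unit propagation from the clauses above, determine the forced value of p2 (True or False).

True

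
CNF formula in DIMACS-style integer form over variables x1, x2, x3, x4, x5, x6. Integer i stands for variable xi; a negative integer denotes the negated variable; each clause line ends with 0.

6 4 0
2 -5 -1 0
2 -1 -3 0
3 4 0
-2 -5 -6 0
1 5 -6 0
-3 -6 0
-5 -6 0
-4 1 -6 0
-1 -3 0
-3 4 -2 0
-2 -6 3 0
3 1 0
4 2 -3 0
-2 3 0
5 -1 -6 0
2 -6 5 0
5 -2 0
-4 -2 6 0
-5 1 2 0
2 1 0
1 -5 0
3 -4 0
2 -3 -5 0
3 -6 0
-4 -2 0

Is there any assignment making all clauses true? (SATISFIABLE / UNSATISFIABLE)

UNSATISFIABLE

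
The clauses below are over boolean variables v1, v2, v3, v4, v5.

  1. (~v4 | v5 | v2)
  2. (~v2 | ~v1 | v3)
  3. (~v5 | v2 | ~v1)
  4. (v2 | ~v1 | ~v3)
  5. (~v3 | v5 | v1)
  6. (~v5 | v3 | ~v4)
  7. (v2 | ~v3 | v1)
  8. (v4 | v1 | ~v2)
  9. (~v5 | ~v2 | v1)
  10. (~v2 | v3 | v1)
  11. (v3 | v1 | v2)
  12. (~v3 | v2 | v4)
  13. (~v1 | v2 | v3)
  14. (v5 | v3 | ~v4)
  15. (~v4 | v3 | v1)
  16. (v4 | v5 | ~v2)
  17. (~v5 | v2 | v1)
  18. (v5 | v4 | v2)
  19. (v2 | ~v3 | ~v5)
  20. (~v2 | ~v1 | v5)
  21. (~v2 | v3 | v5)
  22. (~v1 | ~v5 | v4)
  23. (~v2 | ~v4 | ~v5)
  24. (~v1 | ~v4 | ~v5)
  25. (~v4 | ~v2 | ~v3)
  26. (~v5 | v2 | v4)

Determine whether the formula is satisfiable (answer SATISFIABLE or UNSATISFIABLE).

v2 = True:
  v5 = True:
    propagation gives v1=True, v3=True, v4=True; an empty clause results — contradiction.
  v5 = False:
    propagation gives v4=True, v3=True; an empty clause results — contradiction.
v2 = False:
  v5 = True:
    propagation gives v1=False; an empty clause results — contradiction.
  v5 = False:
    propagation gives v4=False; an empty clause results — contradiction.
Every branch closes, so no satisfying assignment exists.

UNSATISFIABLE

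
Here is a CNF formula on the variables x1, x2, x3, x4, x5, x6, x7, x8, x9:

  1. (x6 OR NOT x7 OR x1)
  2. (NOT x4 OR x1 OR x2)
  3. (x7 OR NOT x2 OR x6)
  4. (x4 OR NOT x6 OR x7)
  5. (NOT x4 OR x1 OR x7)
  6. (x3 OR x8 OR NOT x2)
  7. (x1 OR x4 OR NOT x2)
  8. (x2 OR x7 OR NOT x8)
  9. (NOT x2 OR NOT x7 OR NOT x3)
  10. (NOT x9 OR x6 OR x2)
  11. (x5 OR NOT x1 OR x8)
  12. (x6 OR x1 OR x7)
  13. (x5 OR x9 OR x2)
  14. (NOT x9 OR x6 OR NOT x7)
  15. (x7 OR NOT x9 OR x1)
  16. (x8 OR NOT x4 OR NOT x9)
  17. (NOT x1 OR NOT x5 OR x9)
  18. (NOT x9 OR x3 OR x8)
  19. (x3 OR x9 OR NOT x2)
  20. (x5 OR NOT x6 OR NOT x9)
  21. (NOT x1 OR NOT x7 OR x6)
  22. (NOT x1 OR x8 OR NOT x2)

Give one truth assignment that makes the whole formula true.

Set x1 = False and propagate.
Try x2 = False.
  then x4 is forced to False.
For the remaining variables, x3 = True, x5 = True, x6 = True, x7 = True, x8 = False, x9 = False works.

x1 = False  x2 = False  x3 = True  x4 = False  x5 = True  x6 = True  x7 = True  x8 = False  x9 = False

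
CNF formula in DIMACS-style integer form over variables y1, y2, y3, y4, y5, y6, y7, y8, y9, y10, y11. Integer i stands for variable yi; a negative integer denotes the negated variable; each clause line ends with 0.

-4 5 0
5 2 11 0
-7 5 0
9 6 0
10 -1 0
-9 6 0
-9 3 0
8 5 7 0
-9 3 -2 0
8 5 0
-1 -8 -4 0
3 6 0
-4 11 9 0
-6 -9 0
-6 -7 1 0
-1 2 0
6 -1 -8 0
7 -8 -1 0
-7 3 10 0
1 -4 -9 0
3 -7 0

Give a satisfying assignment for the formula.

y1=F, y2=F, y3=F, y4=F, y5=T, y6=T, y7=F, y8=T, y9=F, y10=T, y11=F

y4 occurs only negated in the remaining clauses — set y4 = False.
y5 occurs only positively in the remaining clauses — set y5 = True.
Try y1 = False.
Try y2 = False.
Try y3 = False.
  then y9 is forced to False.
  then y6 is forced to True.
  then y7 is forced to False.
y8, y10, y11 are now unconstrained; take y8 = True, y10 = True, y11 = False.
Every clause has at least one true literal under this assignment.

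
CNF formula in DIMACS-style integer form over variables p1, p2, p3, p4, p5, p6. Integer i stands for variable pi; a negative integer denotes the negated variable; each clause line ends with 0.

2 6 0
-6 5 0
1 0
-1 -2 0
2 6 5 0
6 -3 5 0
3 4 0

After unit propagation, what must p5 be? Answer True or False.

(p1) is a unit clause: p1 = True.
In (¬p1 ∨ ¬p2), ¬p1 is now false; ¬p2 must hold, so p2 = False.
(p6 ∨ p2) with p2 = False leaves only p6, so p6 = True.
(p5 ∨ ¬p6): since p6 = True, the clause reduces to (p5). p5 = True.

True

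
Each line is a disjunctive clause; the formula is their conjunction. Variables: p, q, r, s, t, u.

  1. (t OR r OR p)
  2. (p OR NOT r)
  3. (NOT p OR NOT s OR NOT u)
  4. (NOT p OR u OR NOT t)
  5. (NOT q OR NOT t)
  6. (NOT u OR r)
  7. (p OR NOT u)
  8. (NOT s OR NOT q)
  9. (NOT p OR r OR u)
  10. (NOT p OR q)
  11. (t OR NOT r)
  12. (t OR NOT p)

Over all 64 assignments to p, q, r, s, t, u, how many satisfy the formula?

The models are:
  p=F q=F r=F s=F t=T u=F
  p=F q=F r=F s=T t=T u=F
Count: 2.

2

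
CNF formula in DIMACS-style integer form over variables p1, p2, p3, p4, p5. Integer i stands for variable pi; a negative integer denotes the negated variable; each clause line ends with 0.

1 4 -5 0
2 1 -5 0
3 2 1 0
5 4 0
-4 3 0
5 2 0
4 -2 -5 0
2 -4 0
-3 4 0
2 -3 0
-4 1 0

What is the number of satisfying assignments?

3

The models are:
  p1=T p2=F p3=F p4=F p5=T
  p1=T p2=T p3=T p4=T p5=F
  p1=T p2=T p3=T p4=T p5=T
Count: 3.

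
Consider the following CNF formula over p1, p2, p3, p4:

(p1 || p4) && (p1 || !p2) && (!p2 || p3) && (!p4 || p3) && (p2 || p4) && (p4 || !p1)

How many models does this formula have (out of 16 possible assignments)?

3

Satisfying assignments:
  p1=0 p2=0 p3=1 p4=1
  p1=1 p2=0 p3=1 p4=1
  p1=1 p2=1 p3=1 p4=1
Count: 3.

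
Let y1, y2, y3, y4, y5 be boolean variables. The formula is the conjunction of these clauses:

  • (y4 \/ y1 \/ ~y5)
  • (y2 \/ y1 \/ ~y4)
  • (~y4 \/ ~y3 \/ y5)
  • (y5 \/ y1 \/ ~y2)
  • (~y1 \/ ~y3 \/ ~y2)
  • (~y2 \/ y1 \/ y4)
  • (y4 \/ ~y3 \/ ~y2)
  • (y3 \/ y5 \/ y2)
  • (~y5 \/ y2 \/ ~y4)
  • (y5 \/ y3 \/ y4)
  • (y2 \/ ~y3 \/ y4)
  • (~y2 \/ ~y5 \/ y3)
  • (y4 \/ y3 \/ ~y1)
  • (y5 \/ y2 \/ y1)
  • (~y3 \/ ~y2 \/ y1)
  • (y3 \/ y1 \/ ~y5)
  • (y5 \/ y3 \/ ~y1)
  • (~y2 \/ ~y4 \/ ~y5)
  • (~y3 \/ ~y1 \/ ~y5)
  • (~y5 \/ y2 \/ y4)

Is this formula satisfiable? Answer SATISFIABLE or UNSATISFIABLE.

UNSATISFIABLE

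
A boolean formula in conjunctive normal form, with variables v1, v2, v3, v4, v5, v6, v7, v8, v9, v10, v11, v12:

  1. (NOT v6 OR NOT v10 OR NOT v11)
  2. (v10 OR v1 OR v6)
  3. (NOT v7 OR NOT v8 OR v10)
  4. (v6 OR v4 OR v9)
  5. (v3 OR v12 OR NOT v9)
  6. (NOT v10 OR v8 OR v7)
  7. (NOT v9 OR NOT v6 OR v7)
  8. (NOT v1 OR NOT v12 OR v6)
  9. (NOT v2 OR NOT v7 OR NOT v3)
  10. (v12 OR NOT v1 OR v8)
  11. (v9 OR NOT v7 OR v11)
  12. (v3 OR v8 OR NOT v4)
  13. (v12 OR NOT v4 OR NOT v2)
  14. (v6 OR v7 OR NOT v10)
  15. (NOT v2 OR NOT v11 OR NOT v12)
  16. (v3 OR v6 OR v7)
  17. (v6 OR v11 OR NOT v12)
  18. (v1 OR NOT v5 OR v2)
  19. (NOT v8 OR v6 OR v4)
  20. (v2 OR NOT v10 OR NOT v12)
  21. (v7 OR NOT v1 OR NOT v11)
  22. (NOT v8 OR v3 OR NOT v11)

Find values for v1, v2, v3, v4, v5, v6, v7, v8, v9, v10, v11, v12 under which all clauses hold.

v1=F, v2=T, v3=T, v4=F, v5=T, v6=T, v7=F, v8=F, v9=F, v10=F, v11=T, v12=F

Try v1 = False.
The remaining clauses are satisfied by v2 = True, v3 = True, v4 = False, v5 = True, v6 = True, v7 = False, v8 = False, v9 = False, v10 = False, v11 = True, v12 = False.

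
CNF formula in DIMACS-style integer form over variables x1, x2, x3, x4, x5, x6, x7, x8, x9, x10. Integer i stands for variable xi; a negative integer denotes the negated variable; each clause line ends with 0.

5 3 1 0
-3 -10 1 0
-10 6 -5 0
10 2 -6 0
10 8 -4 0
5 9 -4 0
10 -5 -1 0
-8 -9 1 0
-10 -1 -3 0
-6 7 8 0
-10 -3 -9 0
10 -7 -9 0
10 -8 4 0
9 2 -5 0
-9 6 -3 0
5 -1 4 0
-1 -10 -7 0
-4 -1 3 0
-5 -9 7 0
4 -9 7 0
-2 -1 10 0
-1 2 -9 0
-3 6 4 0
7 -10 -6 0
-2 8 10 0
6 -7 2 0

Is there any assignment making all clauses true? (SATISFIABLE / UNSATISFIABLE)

SATISFIABLE

Branch on x1: take x1 = False.
Branch on x2: take x2 = True.
The remaining clauses are satisfied by x3 = False, x4 = True, x5 = True, x6 = True, x7 = True, x8 = False, x9 = True, x10 = True.
So x1=False, x2=True, x3=False, x4=True, x5=True, x6=True, x7=True, x8=False, x9=True, x10=True is a satisfying assignment.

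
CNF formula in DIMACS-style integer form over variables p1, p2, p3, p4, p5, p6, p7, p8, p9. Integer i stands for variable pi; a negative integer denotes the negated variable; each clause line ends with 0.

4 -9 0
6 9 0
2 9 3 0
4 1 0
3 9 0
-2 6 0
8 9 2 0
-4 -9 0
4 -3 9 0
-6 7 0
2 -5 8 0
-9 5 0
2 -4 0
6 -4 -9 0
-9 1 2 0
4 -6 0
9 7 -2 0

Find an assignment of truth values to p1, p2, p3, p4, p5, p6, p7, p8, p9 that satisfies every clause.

p1 occurs only positively in the remaining clauses — set p1 = True.
p7 occurs only positively in the remaining clauses — set p7 = True.
Branch on p2: take p2 = True.
  then p6 is forced to True.
  then p4 is forced to True.
  then p9 is forced to False.
  then p3 is forced to True.
p5, p8 are now unconstrained; take p5 = True, p8 = True.
Check each clause:
  1. (~p9 | p4) — p4 is true.
  2. (p9 | p6) — p6 is true.
  3. (p9 | p2 | p3) — p2 is true.
  4. (p1 | p4) — p1 is true.
  5. (p9 | p3) — p3 is true.
  6. (~p2 | p6) — p6 is true.
  7. (p8 | p2 | p9) — p8 is true.
  8. (~p9 | ~p4) — ~p9 is true.
  9. (~p3 | p9 | p4) — p4 is true.
  10. (~p6 | p7) — p7 is true.
  11. (~p5 | p8 | p2) — p8 is true.
  12. (~p9 | p5) — p5 is true.
  13. (p2 | ~p4) — p2 is true.
  14. (~p9 | ~p4 | p6) — p6 is true.
  15. (p2 | p1 | ~p9) — p1 is true.
  16. (p4 | ~p6) — p4 is true.
  17. (~p2 | p9 | p7) — p7 is true.

p1=T, p2=T, p3=T, p4=T, p5=T, p6=T, p7=T, p8=T, p9=F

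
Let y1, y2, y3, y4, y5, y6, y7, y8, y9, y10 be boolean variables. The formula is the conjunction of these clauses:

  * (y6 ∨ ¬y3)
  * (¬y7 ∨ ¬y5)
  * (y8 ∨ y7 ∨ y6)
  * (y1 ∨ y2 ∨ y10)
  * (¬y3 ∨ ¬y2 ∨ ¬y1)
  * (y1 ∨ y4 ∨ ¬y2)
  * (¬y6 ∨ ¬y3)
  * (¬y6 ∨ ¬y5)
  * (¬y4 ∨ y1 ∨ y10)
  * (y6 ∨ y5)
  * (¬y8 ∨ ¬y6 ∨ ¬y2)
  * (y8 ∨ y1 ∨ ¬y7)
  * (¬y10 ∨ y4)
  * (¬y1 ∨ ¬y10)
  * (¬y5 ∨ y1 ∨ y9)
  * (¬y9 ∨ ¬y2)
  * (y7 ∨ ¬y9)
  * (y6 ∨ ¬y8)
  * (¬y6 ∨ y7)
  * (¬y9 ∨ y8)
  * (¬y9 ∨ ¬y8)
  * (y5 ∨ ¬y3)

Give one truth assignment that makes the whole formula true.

y1=True  y2=False  y3=False  y4=False  y5=False  y6=True  y7=True  y8=True  y9=False  y10=False

y3 occurs only negated in the remaining clauses — set y3 = False.
Try y1 = True.
  then y10 is forced to False.
The remaining clauses are satisfied by y2 = False, y4 = False, y5 = False, y6 = True, y7 = True, y8 = True, y9 = False.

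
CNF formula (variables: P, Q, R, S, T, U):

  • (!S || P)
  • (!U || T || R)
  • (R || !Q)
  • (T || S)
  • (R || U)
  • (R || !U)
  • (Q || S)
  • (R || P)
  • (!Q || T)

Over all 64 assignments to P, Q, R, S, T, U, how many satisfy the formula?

Split on R, then Q.
  R=T, Q=T: U free; 3 ways for (P,S,T) × 2^1 = 6.
  R=T, Q=F: remaining (P,S,T,U) ∈ {(T,T,F,F); (T,T,F,T); (T,T,T,F); (T,T,T,T)} — 4.
  R=F, Q=T: a clause becomes empty — 0.
  R=F, Q=F: a clause becomes empty — 0.
Total: 6 + 4 + 0 + 0 = 10.

10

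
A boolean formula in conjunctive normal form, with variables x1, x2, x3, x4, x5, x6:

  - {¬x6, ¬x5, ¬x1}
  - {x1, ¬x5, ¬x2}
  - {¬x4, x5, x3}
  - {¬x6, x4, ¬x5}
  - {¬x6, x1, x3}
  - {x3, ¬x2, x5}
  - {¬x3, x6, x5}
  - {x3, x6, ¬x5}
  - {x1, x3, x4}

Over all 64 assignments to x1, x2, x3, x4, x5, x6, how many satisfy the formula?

Case analysis on x5 and x3:
  x5=T, x3=T: 7 of the 16 assignments to (x1,x2,x4,x6) work.
  x5=T, x3=F: a clause becomes empty — 0.
  x5=F, x3=T: forces x6=T; x1, x2, x4 free → 2^3 = 8.
  x5=F, x3=F: remaining (x1,x2,x4,x6) ∈ {(T,F,F,F); (T,F,F,T)} — 2.
Total: 7 + 0 + 8 + 2 = 17.

17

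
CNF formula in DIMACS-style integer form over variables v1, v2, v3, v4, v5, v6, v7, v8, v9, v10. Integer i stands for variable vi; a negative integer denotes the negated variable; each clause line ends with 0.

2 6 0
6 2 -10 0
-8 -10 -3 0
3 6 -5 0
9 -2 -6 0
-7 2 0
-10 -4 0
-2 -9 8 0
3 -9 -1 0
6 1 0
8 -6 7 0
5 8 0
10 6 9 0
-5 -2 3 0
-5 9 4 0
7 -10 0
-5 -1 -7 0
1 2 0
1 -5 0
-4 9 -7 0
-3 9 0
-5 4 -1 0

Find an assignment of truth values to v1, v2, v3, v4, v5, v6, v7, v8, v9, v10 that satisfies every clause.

Set v1 = True and propagate.
For the remaining variables, v2 = False, v3 = True, v4 = True, v5 = True, v6 = True, v7 = False, v8 = True, v9 = True, v10 = False works.
Every clause has at least one true literal under this assignment.

v1=T  v2=F  v3=T  v4=T  v5=T  v6=T  v7=F  v8=T  v9=T  v10=F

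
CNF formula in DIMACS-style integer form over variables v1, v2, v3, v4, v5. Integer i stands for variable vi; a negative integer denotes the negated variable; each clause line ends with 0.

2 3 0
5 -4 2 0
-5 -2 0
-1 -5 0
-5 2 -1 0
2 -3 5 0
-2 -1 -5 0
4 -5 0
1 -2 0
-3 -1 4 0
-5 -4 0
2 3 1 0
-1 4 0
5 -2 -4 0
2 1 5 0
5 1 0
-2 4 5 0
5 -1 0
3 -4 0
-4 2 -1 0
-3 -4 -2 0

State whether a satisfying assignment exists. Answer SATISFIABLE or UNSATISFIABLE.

v2 = True:
  propagation gives v5=False, v1=True; an empty clause results — contradiction.
v2 = False:
  propagation gives v3=True, v5=True, v1=False, v4=True; an empty clause results — contradiction.
Every branch closes, so no satisfying assignment exists.

UNSATISFIABLE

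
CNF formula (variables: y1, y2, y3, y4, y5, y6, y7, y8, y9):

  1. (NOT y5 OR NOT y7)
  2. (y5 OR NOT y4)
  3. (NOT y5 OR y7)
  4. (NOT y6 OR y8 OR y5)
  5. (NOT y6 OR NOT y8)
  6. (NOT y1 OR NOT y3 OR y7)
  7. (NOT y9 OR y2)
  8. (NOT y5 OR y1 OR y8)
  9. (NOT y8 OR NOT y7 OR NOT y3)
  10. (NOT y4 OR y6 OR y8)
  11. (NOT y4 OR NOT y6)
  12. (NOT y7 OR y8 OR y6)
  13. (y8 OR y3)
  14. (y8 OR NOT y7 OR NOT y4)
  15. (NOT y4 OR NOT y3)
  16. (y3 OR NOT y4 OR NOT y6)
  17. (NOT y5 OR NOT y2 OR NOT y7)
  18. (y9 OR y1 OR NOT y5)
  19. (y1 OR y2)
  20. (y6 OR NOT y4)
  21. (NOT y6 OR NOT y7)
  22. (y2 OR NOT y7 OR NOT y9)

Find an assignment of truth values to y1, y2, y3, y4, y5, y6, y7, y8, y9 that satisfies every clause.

y1 = 0, y2 = 1, y3 = 1, y4 = 0, y5 = 0, y6 = 0, y7 = 0, y8 = 0, y9 = 1

Check each clause:
  1. (NOT y7 OR NOT y5) — NOT y7 is true.
  2. (NOT y4 OR y5) — NOT y4 is true.
  3. (NOT y5 OR y7) — NOT y5 is true.
  4. (y8 OR NOT y6 OR y5) — NOT y6 is true.
  5. (NOT y6 OR NOT y8) — NOT y8 is true.
  6. (NOT y3 OR y7 OR NOT y1) — NOT y1 is true.
  7. (NOT y9 OR y2) — y2 is true.
  8. (y8 OR NOT y5 OR y1) — NOT y5 is true.
  9. (NOT y8 OR NOT y7 OR NOT y3) — NOT y8 is true.
  10. (y8 OR NOT y4 OR y6) — NOT y4 is true.
  11. (NOT y4 OR NOT y6) — NOT y6 is true.
  12. (NOT y7 OR y6 OR y8) — NOT y7 is true.
  13. (y8 OR y3) — y3 is true.
  14. (NOT y7 OR y8 OR NOT y4) — NOT y7 is true.
  15. (NOT y3 OR NOT y4) — NOT y4 is true.
  16. (NOT y4 OR NOT y6 OR y3) — NOT y6 is true.
  17. (NOT y5 OR NOT y7 OR NOT y2) — NOT y7 is true.
  18. (y9 OR y1 OR NOT y5) — NOT y5 is true.
  19. (y1 OR y2) — y2 is true.
  20. (NOT y4 OR y6) — NOT y4 is true.
  21. (NOT y7 OR NOT y6) — NOT y7 is true.
  22. (y2 OR NOT y7 OR NOT y9) — NOT y7 is true.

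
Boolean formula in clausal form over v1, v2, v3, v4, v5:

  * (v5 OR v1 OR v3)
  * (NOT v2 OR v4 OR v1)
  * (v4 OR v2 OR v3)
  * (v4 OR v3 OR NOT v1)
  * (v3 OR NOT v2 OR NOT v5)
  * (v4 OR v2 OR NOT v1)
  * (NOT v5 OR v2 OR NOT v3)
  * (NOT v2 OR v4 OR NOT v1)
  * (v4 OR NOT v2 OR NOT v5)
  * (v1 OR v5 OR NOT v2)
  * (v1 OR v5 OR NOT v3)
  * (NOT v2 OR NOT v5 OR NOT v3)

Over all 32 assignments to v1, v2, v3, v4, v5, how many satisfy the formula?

Satisfying assignments:
  v1=0 v2=0 v3=0 v4=1 v5=1
  v1=1 v2=0 v3=0 v4=1 v5=0
  v1=1 v2=0 v3=0 v4=1 v5=1
  v1=1 v2=0 v3=1 v4=1 v5=0
  v1=1 v2=1 v3=0 v4=1 v5=0
  v1=1 v2=1 v3=1 v4=1 v5=0
Count: 6.

6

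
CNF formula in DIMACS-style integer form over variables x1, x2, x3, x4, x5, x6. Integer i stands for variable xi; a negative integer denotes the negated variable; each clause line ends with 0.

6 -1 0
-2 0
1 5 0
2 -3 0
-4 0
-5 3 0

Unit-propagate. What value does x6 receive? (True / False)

(!x2) is a unit clause: x2 = False.
From (!x3 || x2) and x2 = False: x3 = False.
Unit clause (!x4) sets x4 = False.
(!x5 || x3) with x3 = False leaves only !x5, so x5 = False.
From (x5 || x1) and x5 = False: x1 = True.
In (!x1 || x6), !x1 is now false; x6 must hold, so x6 = True.

True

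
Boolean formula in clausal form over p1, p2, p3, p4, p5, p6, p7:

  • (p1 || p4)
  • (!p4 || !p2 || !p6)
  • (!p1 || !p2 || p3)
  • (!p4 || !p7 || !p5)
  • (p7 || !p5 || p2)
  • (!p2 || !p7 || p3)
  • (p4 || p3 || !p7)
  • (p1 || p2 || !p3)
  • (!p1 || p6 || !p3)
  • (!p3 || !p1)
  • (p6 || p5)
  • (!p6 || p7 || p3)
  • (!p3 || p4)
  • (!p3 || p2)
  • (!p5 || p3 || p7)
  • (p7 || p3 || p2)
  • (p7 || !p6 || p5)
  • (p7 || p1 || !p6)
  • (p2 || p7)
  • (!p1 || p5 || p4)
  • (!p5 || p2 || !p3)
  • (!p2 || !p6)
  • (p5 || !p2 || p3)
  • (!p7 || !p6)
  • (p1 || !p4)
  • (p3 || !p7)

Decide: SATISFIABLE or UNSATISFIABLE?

p3 = True:
  propagation gives p1=False, p4=True; an empty clause results — contradiction.
p3 = False:
  propagation gives p7=False, p6=False, p5=True; an empty clause results — contradiction.
Every branch closes, so no satisfying assignment exists.

UNSATISFIABLE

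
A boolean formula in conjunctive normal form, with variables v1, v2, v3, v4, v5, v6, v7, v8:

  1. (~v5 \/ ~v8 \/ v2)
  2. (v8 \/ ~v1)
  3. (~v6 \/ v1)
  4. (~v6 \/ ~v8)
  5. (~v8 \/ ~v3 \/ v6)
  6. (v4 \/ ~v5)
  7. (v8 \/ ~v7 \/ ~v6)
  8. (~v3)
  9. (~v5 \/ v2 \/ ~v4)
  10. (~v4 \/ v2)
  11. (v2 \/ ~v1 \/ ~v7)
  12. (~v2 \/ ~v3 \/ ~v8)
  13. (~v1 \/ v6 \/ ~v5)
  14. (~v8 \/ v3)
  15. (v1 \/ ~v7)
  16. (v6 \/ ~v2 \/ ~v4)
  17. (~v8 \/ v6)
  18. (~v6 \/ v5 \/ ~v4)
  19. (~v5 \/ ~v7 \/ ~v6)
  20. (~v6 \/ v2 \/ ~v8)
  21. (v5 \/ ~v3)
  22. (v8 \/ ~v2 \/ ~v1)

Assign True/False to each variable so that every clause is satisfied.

(~v3) is a unit clause, so v3 = False.
(~v8) is a unit clause, so v8 = False.
The clause (~v1) is unit: v1 must be False.
Unit propagation: (~v6) forces v6 = False.
Unit propagation: (~v7) forces v7 = False.
v5 occurs only negated in the remaining clauses — set v5 = False.
Try v2 = False.
  then v4 is forced to False.
Every clause has at least one true literal under this assignment.
Check each clause:
  1. (~v5 \/ ~v8 \/ v2) — ~v8 is true.
  2. (v8 \/ ~v1) — ~v1 is true.
  3. (v1 \/ ~v6) — ~v6 is true.
  4. (~v8 \/ ~v6) — ~v8 is true.
  5. (~v8 \/ v6 \/ ~v3) — ~v8 is true.
  6. (~v5 \/ v4) — ~v5 is true.
  7. (~v6 \/ ~v7 \/ v8) — ~v7 is true.
  8. (~v3) — ~v3 is true.
  9. (v2 \/ ~v4 \/ ~v5) — ~v5 is true.
  10. (v2 \/ ~v4) — ~v4 is true.
  11. (~v7 \/ v2 \/ ~v1) — ~v7 is true.
  12. (~v2 \/ ~v8 \/ ~v3) — ~v8 is true.
  13. (v6 \/ ~v1 \/ ~v5) — ~v5 is true.
  14. (~v8 \/ v3) — ~v8 is true.
  15. (~v7 \/ v1) — ~v7 is true.
  16. (v6 \/ ~v2 \/ ~v4) — ~v4 is true.
  17. (~v8 \/ v6) — ~v8 is true.
  18. (v5 \/ ~v6 \/ ~v4) — ~v6 is true.
  19. (~v7 \/ ~v5 \/ ~v6) — ~v7 is true.
  20. (~v6 \/ v2 \/ ~v8) — ~v8 is true.
  21. (v5 \/ ~v3) — ~v3 is true.
  22. (v8 \/ ~v1 \/ ~v2) — ~v1 is true.

v1=0, v2=0, v3=0, v4=0, v5=0, v6=0, v7=0, v8=0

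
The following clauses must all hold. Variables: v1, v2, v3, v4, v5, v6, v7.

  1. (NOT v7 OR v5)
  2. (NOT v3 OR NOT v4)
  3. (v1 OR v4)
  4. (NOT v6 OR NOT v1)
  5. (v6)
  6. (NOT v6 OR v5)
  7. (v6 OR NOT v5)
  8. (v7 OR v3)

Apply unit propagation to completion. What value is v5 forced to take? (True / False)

(v6) stands alone — v6 = True.
(NOT v1 OR NOT v6): since v6 = True, the clause reduces to (NOT v1). v1 = False.
(v1 OR v4): since v1 = False, the clause reduces to (v4). v4 = True.
In (NOT v4 OR NOT v3), NOT v4 is now false; NOT v3 must hold, so v3 = False.
In (v5 OR NOT v6), NOT v6 is now false; v5 must hold, so v5 = True.

True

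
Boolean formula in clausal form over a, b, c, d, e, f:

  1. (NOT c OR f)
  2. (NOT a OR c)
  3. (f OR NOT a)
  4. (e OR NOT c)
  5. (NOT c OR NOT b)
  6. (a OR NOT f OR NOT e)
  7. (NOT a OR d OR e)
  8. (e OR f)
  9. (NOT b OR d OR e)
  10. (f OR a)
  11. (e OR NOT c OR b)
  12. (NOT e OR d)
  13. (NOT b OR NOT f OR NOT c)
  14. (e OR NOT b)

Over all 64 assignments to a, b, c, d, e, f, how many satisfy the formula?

3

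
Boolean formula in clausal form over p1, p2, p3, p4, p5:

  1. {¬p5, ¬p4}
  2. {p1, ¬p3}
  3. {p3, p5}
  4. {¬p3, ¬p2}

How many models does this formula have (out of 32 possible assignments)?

7

Case analysis on p3 and p5:
  p3=T, p5=T: remaining (p1,p2,p4) ∈ {(T,F,F)} — 1.
  p3=T, p5=F: remaining (p1,p2,p4) ∈ {(T,F,F); (T,F,T)} — 2.
  p3=F, p5=T: remaining (p1,p2,p4) ∈ {(F,F,F); (F,T,F); (T,F,F); (T,T,F)} — 4.
  p3=F, p5=F: a clause becomes empty — 0.
Total: 1 + 2 + 4 + 0 = 7.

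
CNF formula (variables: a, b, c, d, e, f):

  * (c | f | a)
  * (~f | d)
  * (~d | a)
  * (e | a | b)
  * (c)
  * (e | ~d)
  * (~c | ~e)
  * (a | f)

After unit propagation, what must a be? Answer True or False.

True

Unit clause (c) sets c = True.
(~e | ~c) with c = True leaves only ~e, so e = False.
In (e | ~d), e is now false; ~d must hold, so d = False.
(~f | d) with d = False leaves only ~f, so f = False.
(f | a): since f = False, the clause reduces to (a). a = True.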